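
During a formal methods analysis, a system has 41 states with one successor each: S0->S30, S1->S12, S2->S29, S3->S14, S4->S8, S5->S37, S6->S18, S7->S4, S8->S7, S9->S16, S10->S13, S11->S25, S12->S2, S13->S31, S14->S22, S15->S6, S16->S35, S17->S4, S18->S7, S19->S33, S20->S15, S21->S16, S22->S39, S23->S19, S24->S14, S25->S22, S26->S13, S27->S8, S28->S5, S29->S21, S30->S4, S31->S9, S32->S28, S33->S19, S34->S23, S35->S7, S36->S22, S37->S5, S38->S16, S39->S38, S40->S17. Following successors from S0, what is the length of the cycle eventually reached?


Trace from S0 until a state repeats:
  S0 -> S30 -> S4 -> S8 -> S7 -> S4
S4 first seen at step 2, revisited at step 5.
Cycle length = 5 - 2 = 3

3


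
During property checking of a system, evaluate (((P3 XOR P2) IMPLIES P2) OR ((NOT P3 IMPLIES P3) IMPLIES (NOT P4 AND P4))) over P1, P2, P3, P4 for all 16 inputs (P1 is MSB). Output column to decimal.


Formula: (((P3 XOR P2) IMPLIES P2) OR ((NOT P3 IMPLIES P3) IMPLIES (NOT P4 AND P4))) over P1, P2, P3, P4 (16 rows)
Evaluate each row (bits = P1,P2,P3,P4, MSB first):
  row 0 [0000]: (((0 XOR 0) IMPLIES 0) OR ((NOT 0 IMPLIES 0) IMPLIES (NOT 0 AND 0))) -> 1
  row 1 [0001]: (((0 XOR 0) IMPLIES 0) OR ((NOT 0 IMPLIES 0) IMPLIES (NOT 1 AND 1))) -> 1
  row 2 [0010]: (((1 XOR 0) IMPLIES 0) OR ((NOT 1 IMPLIES 1) IMPLIES (NOT 0 AND 0))) -> 0
  row 3 [0011]: (((1 XOR 0) IMPLIES 0) OR ((NOT 1 IMPLIES 1) IMPLIES (NOT 1 AND 1))) -> 0
  row 4 [0100]: (((0 XOR 1) IMPLIES 1) OR ((NOT 0 IMPLIES 0) IMPLIES (NOT 0 AND 0))) -> 1
  row 5 [0101]: (((0 XOR 1) IMPLIES 1) OR ((NOT 0 IMPLIES 0) IMPLIES (NOT 1 AND 1))) -> 1
  row 6 [0110]: (((1 XOR 1) IMPLIES 1) OR ((NOT 1 IMPLIES 1) IMPLIES (NOT 0 AND 0))) -> 1
  row 7 [0111]: (((1 XOR 1) IMPLIES 1) OR ((NOT 1 IMPLIES 1) IMPLIES (NOT 1 AND 1))) -> 1
  row 8 [1000]: (((0 XOR 0) IMPLIES 0) OR ((NOT 0 IMPLIES 0) IMPLIES (NOT 0 AND 0))) -> 1
  row 9 [1001]: (((0 XOR 0) IMPLIES 0) OR ((NOT 0 IMPLIES 0) IMPLIES (NOT 1 AND 1))) -> 1
  row 10 [1010]: (((1 XOR 0) IMPLIES 0) OR ((NOT 1 IMPLIES 1) IMPLIES (NOT 0 AND 0))) -> 0
  row 11 [1011]: (((1 XOR 0) IMPLIES 0) OR ((NOT 1 IMPLIES 1) IMPLIES (NOT 1 AND 1))) -> 0
  row 12 [1100]: (((0 XOR 1) IMPLIES 1) OR ((NOT 0 IMPLIES 0) IMPLIES (NOT 0 AND 0))) -> 1
  row 13 [1101]: (((0 XOR 1) IMPLIES 1) OR ((NOT 0 IMPLIES 0) IMPLIES (NOT 1 AND 1))) -> 1
  row 14 [1110]: (((1 XOR 1) IMPLIES 1) OR ((NOT 1 IMPLIES 1) IMPLIES (NOT 0 AND 0))) -> 1
  row 15 [1111]: (((1 XOR 1) IMPLIES 1) OR ((NOT 1 IMPLIES 1) IMPLIES (NOT 1 AND 1))) -> 1
Full result column, 4 rows per line (P1,P2 fixed per line; P3,P4 runs 00..11 left to right):
  rows 0-3 [P1,P2=00]: 1100  = hex C
  rows 4-7 [P1,P2=01]: 1111  = hex F
  rows 8-11 [P1,P2=10]: 1100  = hex C
  rows 12-15 [P1,P2=11]: 1111  = hex F
Output column (row 0 .. row 15) = 1100111111001111
Output column grouped in 4s = 1100 1111 1100 1111 = 0xCFCF
Convert to decimal digit by digit (value = value*16 + digit):
  C -> 12
  12*16 + 15 (F) = 207
  207*16 + 12 (C) = 3324
  3324*16 + 15 (F) = 53199
Decimal = 53199

53199


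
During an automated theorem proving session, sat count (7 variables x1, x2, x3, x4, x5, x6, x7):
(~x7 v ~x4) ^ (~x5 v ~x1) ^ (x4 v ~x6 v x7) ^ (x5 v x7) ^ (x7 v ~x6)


CNF with 5 clauses over 7 vars (128 assignments).
An assignment satisfies CNF iff every clause has >=1 true literal.
Check each row (bits = x1,x2,x3,x4,x5,x6,x7; clause T/F shown):
  row 0 [0000000]: clauses=TTTFT -> 0
  row 1 [0000001]: clauses=TTTTT -> 1
  row 2 [0000010]: clauses=TTFFF -> 0
  row 3 [0000011]: clauses=TTTTT -> 1
  row 4 [0000100]: clauses=TTTTT -> 1
  (every remaining row is evaluated the same way; all 128 results are listed next)
Full result column, 8 rows per line (x1,x2,x3,x4 fixed per line; x5,x6,x7 runs 000..111 left to right):
  rows 0-7 [x1,x2,x3,x4=0000]: 01011101  (ones: 5)
  rows 8-15 [x1,x2,x3,x4=0001]: 00001000  (ones: 1)
  rows 16-23 [x1,x2,x3,x4=0010]: 01011101  (ones: 5)
  rows 24-31 [x1,x2,x3,x4=0011]: 00001000  (ones: 1)
  rows 32-39 [x1,x2,x3,x4=0100]: 01011101  (ones: 5)
  rows 40-47 [x1,x2,x3,x4=0101]: 00001000  (ones: 1)
  rows 48-55 [x1,x2,x3,x4=0110]: 01011101  (ones: 5)
  rows 56-63 [x1,x2,x3,x4=0111]: 00001000  (ones: 1)
  rows 64-71 [x1,x2,x3,x4=1000]: 01010000  (ones: 2)
  rows 72-79 [x1,x2,x3,x4=1001]: 00000000  (ones: 0)
  rows 80-87 [x1,x2,x3,x4=1010]: 01010000  (ones: 2)
  rows 88-95 [x1,x2,x3,x4=1011]: 00000000  (ones: 0)
  rows 96-103 [x1,x2,x3,x4=1100]: 01010000  (ones: 2)
  rows 104-111 [x1,x2,x3,x4=1101]: 00000000  (ones: 0)
  rows 112-119 [x1,x2,x3,x4=1110]: 01010000  (ones: 2)
  rows 120-127 [x1,x2,x3,x4=1111]: 00000000  (ones: 0)
Satisfying assignments = 5+1+5+1+5+1+5+1+2+0+2+0+2+0+2+0 = 32

32


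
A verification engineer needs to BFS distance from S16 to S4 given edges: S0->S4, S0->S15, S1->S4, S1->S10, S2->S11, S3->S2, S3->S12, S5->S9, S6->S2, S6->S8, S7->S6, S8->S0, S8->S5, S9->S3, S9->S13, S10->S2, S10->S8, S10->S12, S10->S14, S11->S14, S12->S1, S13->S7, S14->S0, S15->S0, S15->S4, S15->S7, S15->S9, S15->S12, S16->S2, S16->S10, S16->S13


BFS layer-by-layer from S16:
  dist 0: {S16}
  dist 1: {S2, S10, S13}
  dist 2: {S7, S8, S11, S12, S14}
  dist 3: {S0, S1, S5, S6}
  dist 4: {S4, S9, S15}
  -> S4 reached at distance 4
Shortest path length = 4

4


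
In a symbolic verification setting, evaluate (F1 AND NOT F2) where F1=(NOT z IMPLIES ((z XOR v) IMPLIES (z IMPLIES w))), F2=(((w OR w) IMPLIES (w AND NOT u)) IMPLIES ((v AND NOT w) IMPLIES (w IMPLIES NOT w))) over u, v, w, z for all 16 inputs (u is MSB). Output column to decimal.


F1 = (NOT z IMPLIES ((z XOR v) IMPLIES (z IMPLIES w)))
F2 = (((w OR w) IMPLIES (w AND NOT u)) IMPLIES ((v AND NOT w) IMPLIES (w IMPLIES NOT w)))
Counterexample to F1=>F2 is where F1=1 and F2=0.
Evaluate each row (bits = u,v,w,z, MSB first):
  row 0 [0000]: F1=1 F2=1 -> F1&~F2 -> 0
  row 1 [0001]: F1=1 F2=1 -> F1&~F2 -> 0
  row 2 [0010]: F1=1 F2=1 -> F1&~F2 -> 0
  row 3 [0011]: F1=1 F2=1 -> F1&~F2 -> 0
  row 4 [0100]: F1=1 F2=1 -> F1&~F2 -> 0
  row 5 [0101]: F1=1 F2=1 -> F1&~F2 -> 0
  row 6 [0110]: F1=1 F2=1 -> F1&~F2 -> 0
  row 7 [0111]: F1=1 F2=1 -> F1&~F2 -> 0
  row 8 [1000]: F1=1 F2=1 -> F1&~F2 -> 0
  row 9 [1001]: F1=1 F2=1 -> F1&~F2 -> 0
  row 10 [1010]: F1=1 F2=1 -> F1&~F2 -> 0
  row 11 [1011]: F1=1 F2=1 -> F1&~F2 -> 0
  row 12 [1100]: F1=1 F2=1 -> F1&~F2 -> 0
  row 13 [1101]: F1=1 F2=1 -> F1&~F2 -> 0
  row 14 [1110]: F1=1 F2=1 -> F1&~F2 -> 0
  row 15 [1111]: F1=1 F2=1 -> F1&~F2 -> 0
Full result column, 4 rows per line (u,v fixed per line; w,z runs 00..11 left to right):
  rows 0-3 [u,v=00]: 0000  = hex 0
  rows 4-7 [u,v=01]: 0000  = hex 0
  rows 8-11 [u,v=10]: 0000  = hex 0
  rows 12-15 [u,v=11]: 0000  = hex 0
Counterexample vector (row 0 .. row 15) = 0000000000000000
Output column grouped in 4s = 0000 0000 0000 0000 = 0x0000
Convert to decimal digit by digit (value = value*16 + digit):
  0 -> 0
  0*16 + 0 = 0
  0*16 + 0 = 0
  0*16 + 0 = 0
Decimal = 0

0


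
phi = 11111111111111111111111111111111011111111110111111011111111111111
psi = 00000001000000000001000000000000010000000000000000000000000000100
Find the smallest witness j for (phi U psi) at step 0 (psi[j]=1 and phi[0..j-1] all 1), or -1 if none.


(phi U psi) at 0: need smallest j with psi[j]=1 and phi[i]=1 for all i in [0,j).
Scan from step 0:
  step 0: phi=1, psi=0 -> continue
  step 1: phi=1, psi=0 -> continue
  step 2: phi=1, psi=0 -> continue
  step 3: phi=1, psi=0 -> continue
  step 7: psi=1 and phi held for [0,7) -> witness found
Witness step = 7

7


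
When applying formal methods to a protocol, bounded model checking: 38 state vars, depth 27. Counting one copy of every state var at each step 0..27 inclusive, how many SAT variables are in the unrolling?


BMC unrolls to depth k, creating one copy of each state var for steps 0..k.
Step count = 27 + 1 = 28 (steps 0 through 27)
Vars per step = 38
Total = 38 * 28 = 1064

1064


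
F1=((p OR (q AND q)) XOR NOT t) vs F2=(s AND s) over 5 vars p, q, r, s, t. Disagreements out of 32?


F1 = ((p OR (q AND q)) XOR NOT t)
F2 = (s AND s)
Evaluate both on each of 32 rows (bits = p,q,r,s,t):
  row 0 [00000]: F1=1 F2=0 (differ) -> 1
  row 1 [00001]: F1=0 F2=0 -> 0
  row 2 [00010]: F1=1 F2=1 -> 0
  row 3 [00011]: F1=0 F2=1 (differ) -> 1
  row 4 [00100]: F1=1 F2=0 (differ) -> 1
  row 5 [00101]: F1=0 F2=0 -> 0
  row 6 [00110]: F1=1 F2=1 -> 0
  row 7 [00111]: F1=0 F2=1 (differ) -> 1
  row 8 [01000]: F1=0 F2=0 -> 0
  row 9 [01001]: F1=1 F2=0 (differ) -> 1
  row 10 [01010]: F1=0 F2=1 (differ) -> 1
  row 11 [01011]: F1=1 F2=1 -> 0
  row 12 [01100]: F1=0 F2=0 -> 0
  row 13 [01101]: F1=1 F2=0 (differ) -> 1
  row 14 [01110]: F1=0 F2=1 (differ) -> 1
  row 15 [01111]: F1=1 F2=1 -> 0
  row 16 [10000]: F1=0 F2=0 -> 0
  row 17 [10001]: F1=1 F2=0 (differ) -> 1
  row 18 [10010]: F1=0 F2=1 (differ) -> 1
  row 19 [10011]: F1=1 F2=1 -> 0
  row 20 [10100]: F1=0 F2=0 -> 0
  row 21 [10101]: F1=1 F2=0 (differ) -> 1
  row 22 [10110]: F1=0 F2=1 (differ) -> 1
  row 23 [10111]: F1=1 F2=1 -> 0
  row 24 [11000]: F1=0 F2=0 -> 0
  row 25 [11001]: F1=1 F2=0 (differ) -> 1
  row 26 [11010]: F1=0 F2=1 (differ) -> 1
  row 27 [11011]: F1=1 F2=1 -> 0
  row 28 [11100]: F1=0 F2=0 -> 0
  row 29 [11101]: F1=1 F2=0 (differ) -> 1
  row 30 [11110]: F1=0 F2=1 (differ) -> 1
  row 31 [11111]: F1=1 F2=1 -> 0
Full result column, 8 rows per line (p,q fixed per line; r,s,t runs 000..111 left to right):
  rows 0-7 [p,q=00]: 10011001  (ones: 4)
  rows 8-15 [p,q=01]: 01100110  (ones: 4)
  rows 16-23 [p,q=10]: 01100110  (ones: 4)
  rows 24-31 [p,q=11]: 01100110  (ones: 4)
Disagreements = 4+4+4+4 = 16

16


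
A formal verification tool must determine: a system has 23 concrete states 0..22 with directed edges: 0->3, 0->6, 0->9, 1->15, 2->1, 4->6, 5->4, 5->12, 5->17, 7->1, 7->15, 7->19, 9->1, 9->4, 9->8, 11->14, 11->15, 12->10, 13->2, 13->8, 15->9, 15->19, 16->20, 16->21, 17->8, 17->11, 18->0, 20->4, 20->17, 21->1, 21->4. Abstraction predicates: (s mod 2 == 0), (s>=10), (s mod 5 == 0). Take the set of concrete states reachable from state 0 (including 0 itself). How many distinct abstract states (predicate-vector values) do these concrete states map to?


BFS from 0:
Concrete reachable: {0, 1, 3, 4, 6, 8, 9, 15, 19}
Abstract via predicates (s mod 2 == 0), (s>=10), (s mod 5 == 0):
  (0,0,0) <- {1, 3, 9}
  (0,1,0) <- {19}
  (0,1,1) <- {15}
  (1,0,0) <- {4, 6, 8}
  (1,0,1) <- {0}
Distinct abstract states = 5

5


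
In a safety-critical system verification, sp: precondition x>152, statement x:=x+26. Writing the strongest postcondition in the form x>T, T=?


Formula: sp(P, x:=E) = exists old_x. (x = E[old_x/x]) AND P[old_x/x] (old_x is the value of x before the assignment; eliminate old_x by solving x = E[old_x/x] for old_x)
Step 1: Precondition P: x>152, i.e. old_x > 152
Step 2: Assignment gives x = old_x + 26, so old_x = x - 26
Step 3: Substitute into P: x - 26 > 152
Step 4: Simplify: x > 152+26 = 178

178


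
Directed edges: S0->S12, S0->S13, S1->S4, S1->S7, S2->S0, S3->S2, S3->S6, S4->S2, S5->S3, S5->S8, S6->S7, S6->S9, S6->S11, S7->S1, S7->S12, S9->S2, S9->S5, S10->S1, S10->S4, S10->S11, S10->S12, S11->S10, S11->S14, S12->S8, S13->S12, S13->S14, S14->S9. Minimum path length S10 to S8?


BFS layer-by-layer from S10:
  dist 0: {S10}
  dist 1: {S1, S4, S11, S12}
  dist 2: {S2, S7, S8, S14}
  -> S8 reached at distance 2
Shortest path length = 2

2


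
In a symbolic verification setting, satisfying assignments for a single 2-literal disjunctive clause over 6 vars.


Step 1: Total=2^6=64
Step 2: Unsat when all 2 false: 2^4=16
Step 3: Sat=64-16=48

48


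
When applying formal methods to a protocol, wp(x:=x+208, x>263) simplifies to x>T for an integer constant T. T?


Formula: wp(x:=E, P) = P[E/x] (substitute E for x in postcondition)
Step 1: Postcondition: x>263
Step 2: Substitute x+208 for x: x+208>263
Step 3: Solve for x: x > 263-208 = 55

55


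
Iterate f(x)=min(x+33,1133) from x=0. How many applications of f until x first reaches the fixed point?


Step 1: x=0, cap=1133, increment=33
Step 2: x grows by 33 each step until capped at 1133; fixed point is x=1133
Step 3: iterations = ceil(1133/33) = 35

35


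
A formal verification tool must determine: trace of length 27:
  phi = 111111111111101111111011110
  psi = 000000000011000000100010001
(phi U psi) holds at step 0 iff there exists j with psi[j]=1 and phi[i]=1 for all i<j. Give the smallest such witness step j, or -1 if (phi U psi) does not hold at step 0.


(phi U psi) at 0: need smallest j with psi[j]=1 and phi[i]=1 for all i in [0,j).
Scan from step 0:
  step 0: phi=1, psi=0 -> continue
  step 1: phi=1, psi=0 -> continue
  step 2: phi=1, psi=0 -> continue
  step 3: phi=1, psi=0 -> continue
  step 10: psi=1 and phi held for [0,10) -> witness found
Witness step = 10

10


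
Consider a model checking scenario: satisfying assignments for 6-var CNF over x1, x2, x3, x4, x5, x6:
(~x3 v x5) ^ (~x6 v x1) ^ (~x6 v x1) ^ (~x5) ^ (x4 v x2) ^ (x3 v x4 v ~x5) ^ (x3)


CNF with 7 clauses over 6 vars (64 assignments).
An assignment satisfies CNF iff every clause has >=1 true literal.
Check each row (bits = x1,x2,x3,x4,x5,x6; clause T/F shown):
  row 0 [000000]: clauses=TTTTFTF -> 0
  row 1 [000001]: clauses=TFFTFTF -> 0
  row 2 [000010]: clauses=TTTFFFF -> 0
  row 3 [000011]: clauses=TFFFFFF -> 0
  row 4 [000100]: clauses=TTTTTTF -> 0
  (every remaining row is evaluated the same way; all 64 results are listed next)
Full result column, 8 rows per line (x1,x2,x3 fixed per line; x4,x5,x6 runs 000..111 left to right):
  rows 0-7 [x1,x2,x3=000]: 00000000  (ones: 0)
  rows 8-15 [x1,x2,x3=001]: 00000000  (ones: 0)
  rows 16-23 [x1,x2,x3=010]: 00000000  (ones: 0)
  rows 24-31 [x1,x2,x3=011]: 00000000  (ones: 0)
  rows 32-39 [x1,x2,x3=100]: 00000000  (ones: 0)
  rows 40-47 [x1,x2,x3=101]: 00000000  (ones: 0)
  rows 48-55 [x1,x2,x3=110]: 00000000  (ones: 0)
  rows 56-63 [x1,x2,x3=111]: 00000000  (ones: 0)
Satisfying assignments = 0+0+0+0+0+0+0+0 = 0

0


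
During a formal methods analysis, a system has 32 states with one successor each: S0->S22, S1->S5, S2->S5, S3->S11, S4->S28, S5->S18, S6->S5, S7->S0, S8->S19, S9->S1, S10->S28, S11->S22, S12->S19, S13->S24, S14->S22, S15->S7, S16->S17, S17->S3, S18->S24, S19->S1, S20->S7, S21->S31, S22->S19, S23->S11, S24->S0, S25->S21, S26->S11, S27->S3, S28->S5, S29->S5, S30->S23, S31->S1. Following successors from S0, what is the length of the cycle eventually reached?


Trace from S0 until a state repeats:
  S0 -> S22 -> S19 -> S1 -> S5 -> S18 -> S24 -> S0
S0 first seen at step 0, revisited at step 7.
Cycle length = 7 - 0 = 7

7


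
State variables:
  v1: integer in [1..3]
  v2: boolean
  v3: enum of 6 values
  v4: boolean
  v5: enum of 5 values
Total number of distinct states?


State space = product of domain sizes of all variables.
Domain sizes:
  v1 (integer in [1..3]): 3
  v2 (boolean): 2
  v3 (enum of 6 values): 6
  v4 (boolean): 2
  v5 (enum of 5 values): 5
Product = 3 * 2 * 6 * 2 * 5 = 360

360


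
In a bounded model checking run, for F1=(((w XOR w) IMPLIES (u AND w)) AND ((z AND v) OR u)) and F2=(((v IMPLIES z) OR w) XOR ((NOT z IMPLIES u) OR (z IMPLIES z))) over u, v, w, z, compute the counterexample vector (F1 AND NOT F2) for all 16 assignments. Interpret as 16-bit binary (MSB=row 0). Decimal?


F1 = (((w XOR w) IMPLIES (u AND w)) AND ((z AND v) OR u))
F2 = (((v IMPLIES z) OR w) XOR ((NOT z IMPLIES u) OR (z IMPLIES z)))
Counterexample to F1=>F2 is where F1=1 and F2=0.
Evaluate each row (bits = u,v,w,z, MSB first):
  row 0 [0000]: F1=0 F2=0 -> F1&~F2 -> 0
  row 1 [0001]: F1=0 F2=0 -> F1&~F2 -> 0
  row 2 [0010]: F1=0 F2=0 -> F1&~F2 -> 0
  row 3 [0011]: F1=0 F2=0 -> F1&~F2 -> 0
  row 4 [0100]: F1=0 F2=1 -> F1&~F2 -> 0
  row 5 [0101]: F1=1 F2=0 -> F1&~F2 -> 1
  row 6 [0110]: F1=0 F2=0 -> F1&~F2 -> 0
  row 7 [0111]: F1=1 F2=0 -> F1&~F2 -> 1
  row 8 [1000]: F1=1 F2=0 -> F1&~F2 -> 1
  row 9 [1001]: F1=1 F2=0 -> F1&~F2 -> 1
  row 10 [1010]: F1=1 F2=0 -> F1&~F2 -> 1
  row 11 [1011]: F1=1 F2=0 -> F1&~F2 -> 1
  row 12 [1100]: F1=1 F2=1 -> F1&~F2 -> 0
  row 13 [1101]: F1=1 F2=0 -> F1&~F2 -> 1
  row 14 [1110]: F1=1 F2=0 -> F1&~F2 -> 1
  row 15 [1111]: F1=1 F2=0 -> F1&~F2 -> 1
Full result column, 4 rows per line (u,v fixed per line; w,z runs 00..11 left to right):
  rows 0-3 [u,v=00]: 0000  = hex 0
  rows 4-7 [u,v=01]: 0101  = hex 5
  rows 8-11 [u,v=10]: 1111  = hex F
  rows 12-15 [u,v=11]: 0111  = hex 7
Counterexample vector (row 0 .. row 15) = 0000010111110111
Output column grouped in 4s = 0000 0101 1111 0111 = 0x05F7
Convert to decimal digit by digit (value = value*16 + digit):
  0 -> 0
  0*16 + 5 = 5
  5*16 + 15 (F) = 95
  95*16 + 7 = 1527
Decimal = 1527

1527


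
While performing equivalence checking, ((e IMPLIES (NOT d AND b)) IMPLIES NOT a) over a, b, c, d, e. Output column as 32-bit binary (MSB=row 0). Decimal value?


Formula: ((e IMPLIES (NOT d AND b)) IMPLIES NOT a) over a, b, c, d, e (32 rows)
Evaluate each row (bits = a,b,c,d,e, MSB first):
  row 0 [00000]: ((0 IMPLIES (NOT 0 AND 0)) IMPLIES NOT 0) -> 1
  row 1 [00001]: ((1 IMPLIES (NOT 0 AND 0)) IMPLIES NOT 0) -> 1
  row 2 [00010]: ((0 IMPLIES (NOT 1 AND 0)) IMPLIES NOT 0) -> 1
  row 3 [00011]: ((1 IMPLIES (NOT 1 AND 0)) IMPLIES NOT 0) -> 1
  row 4 [00100]: ((0 IMPLIES (NOT 0 AND 0)) IMPLIES NOT 0) -> 1
  row 5 [00101]: ((1 IMPLIES (NOT 0 AND 0)) IMPLIES NOT 0) -> 1
  row 6 [00110]: ((0 IMPLIES (NOT 1 AND 0)) IMPLIES NOT 0) -> 1
  row 7 [00111]: ((1 IMPLIES (NOT 1 AND 0)) IMPLIES NOT 0) -> 1
  row 8 [01000]: ((0 IMPLIES (NOT 0 AND 1)) IMPLIES NOT 0) -> 1
  row 9 [01001]: ((1 IMPLIES (NOT 0 AND 1)) IMPLIES NOT 0) -> 1
  row 10 [01010]: ((0 IMPLIES (NOT 1 AND 1)) IMPLIES NOT 0) -> 1
  row 11 [01011]: ((1 IMPLIES (NOT 1 AND 1)) IMPLIES NOT 0) -> 1
  row 12 [01100]: ((0 IMPLIES (NOT 0 AND 1)) IMPLIES NOT 0) -> 1
  row 13 [01101]: ((1 IMPLIES (NOT 0 AND 1)) IMPLIES NOT 0) -> 1
  row 14 [01110]: ((0 IMPLIES (NOT 1 AND 1)) IMPLIES NOT 0) -> 1
  row 15 [01111]: ((1 IMPLIES (NOT 1 AND 1)) IMPLIES NOT 0) -> 1
  row 16 [10000]: ((0 IMPLIES (NOT 0 AND 0)) IMPLIES NOT 1) -> 0
  row 17 [10001]: ((1 IMPLIES (NOT 0 AND 0)) IMPLIES NOT 1) -> 1
  row 18 [10010]: ((0 IMPLIES (NOT 1 AND 0)) IMPLIES NOT 1) -> 0
  row 19 [10011]: ((1 IMPLIES (NOT 1 AND 0)) IMPLIES NOT 1) -> 1
  row 20 [10100]: ((0 IMPLIES (NOT 0 AND 0)) IMPLIES NOT 1) -> 0
  row 21 [10101]: ((1 IMPLIES (NOT 0 AND 0)) IMPLIES NOT 1) -> 1
  row 22 [10110]: ((0 IMPLIES (NOT 1 AND 0)) IMPLIES NOT 1) -> 0
  row 23 [10111]: ((1 IMPLIES (NOT 1 AND 0)) IMPLIES NOT 1) -> 1
  row 24 [11000]: ((0 IMPLIES (NOT 0 AND 1)) IMPLIES NOT 1) -> 0
  row 25 [11001]: ((1 IMPLIES (NOT 0 AND 1)) IMPLIES NOT 1) -> 0
  row 26 [11010]: ((0 IMPLIES (NOT 1 AND 1)) IMPLIES NOT 1) -> 0
  row 27 [11011]: ((1 IMPLIES (NOT 1 AND 1)) IMPLIES NOT 1) -> 1
  row 28 [11100]: ((0 IMPLIES (NOT 0 AND 1)) IMPLIES NOT 1) -> 0
  row 29 [11101]: ((1 IMPLIES (NOT 0 AND 1)) IMPLIES NOT 1) -> 0
  row 30 [11110]: ((0 IMPLIES (NOT 1 AND 1)) IMPLIES NOT 1) -> 0
  row 31 [11111]: ((1 IMPLIES (NOT 1 AND 1)) IMPLIES NOT 1) -> 1
Full result column, 4 rows per line (a,b,c fixed per line; d,e runs 00..11 left to right):
  rows 0-3 [a,b,c=000]: 1111  = hex F
  rows 4-7 [a,b,c=001]: 1111  = hex F
  rows 8-11 [a,b,c=010]: 1111  = hex F
  rows 12-15 [a,b,c=011]: 1111  = hex F
  rows 16-19 [a,b,c=100]: 0101  = hex 5
  rows 20-23 [a,b,c=101]: 0101  = hex 5
  rows 24-27 [a,b,c=110]: 0001  = hex 1
  rows 28-31 [a,b,c=111]: 0001  = hex 1
Output column (row 0 .. row 31) = 11111111111111110101010100010001
Output column grouped in 4s = 1111 1111 1111 1111 0101 0101 0001 0001 = 0xFFFF5511
Convert to decimal digit by digit (value = value*16 + digit):
  F -> 15
  15*16 + 15 (F) = 255
  255*16 + 15 (F) = 4095
  4095*16 + 15 (F) = 65535
  65535*16 + 5 = 1048565
  1048565*16 + 5 = 16777045
  16777045*16 + 1 = 268432721
  268432721*16 + 1 = 4294923537
Decimal = 4294923537

4294923537


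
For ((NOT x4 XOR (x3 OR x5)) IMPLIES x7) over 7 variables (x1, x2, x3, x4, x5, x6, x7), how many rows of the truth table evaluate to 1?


Formula: ((NOT x4 XOR (x3 OR x5)) IMPLIES x7) over 7 vars (128 rows)
Evaluate each row (x1, x2, x3, x4, x5, x6, x7 as bits, MSB first):
  row 0 [0000000]: ((NOT 0 XOR (0 OR 0)) IMPLIES 0) -> 0
  row 1 [0000001]: ((NOT 0 XOR (0 OR 0)) IMPLIES 1) -> 1
  row 2 [0000010]: ((NOT 0 XOR (0 OR 0)) IMPLIES 0) -> 0
  row 3 [0000011]: ((NOT 0 XOR (0 OR 0)) IMPLIES 1) -> 1
  row 4 [0000100]: ((NOT 0 XOR (0 OR 1)) IMPLIES 0) -> 1
  (every remaining row is evaluated the same way; all 128 results are listed next)
Full result column, 8 rows per line (x1,x2,x3,x4 fixed per line; x5,x6,x7 runs 000..111 left to right):
  rows 0-7 [x1,x2,x3,x4=0000]: 01011111  (ones: 6)
  rows 8-15 [x1,x2,x3,x4=0001]: 11110101  (ones: 6)
  rows 16-23 [x1,x2,x3,x4=0010]: 11111111  (ones: 8)
  rows 24-31 [x1,x2,x3,x4=0011]: 01010101  (ones: 4)
  rows 32-39 [x1,x2,x3,x4=0100]: 01011111  (ones: 6)
  rows 40-47 [x1,x2,x3,x4=0101]: 11110101  (ones: 6)
  rows 48-55 [x1,x2,x3,x4=0110]: 11111111  (ones: 8)
  rows 56-63 [x1,x2,x3,x4=0111]: 01010101  (ones: 4)
  rows 64-71 [x1,x2,x3,x4=1000]: 01011111  (ones: 6)
  rows 72-79 [x1,x2,x3,x4=1001]: 11110101  (ones: 6)
  rows 80-87 [x1,x2,x3,x4=1010]: 11111111  (ones: 8)
  rows 88-95 [x1,x2,x3,x4=1011]: 01010101  (ones: 4)
  rows 96-103 [x1,x2,x3,x4=1100]: 01011111  (ones: 6)
  rows 104-111 [x1,x2,x3,x4=1101]: 11110101  (ones: 6)
  rows 112-119 [x1,x2,x3,x4=1110]: 11111111  (ones: 8)
  rows 120-127 [x1,x2,x3,x4=1111]: 01010101  (ones: 4)
Count of 1-rows = 6+6+8+4+6+6+8+4+6+6+8+4+6+6+8+4 = 96

96


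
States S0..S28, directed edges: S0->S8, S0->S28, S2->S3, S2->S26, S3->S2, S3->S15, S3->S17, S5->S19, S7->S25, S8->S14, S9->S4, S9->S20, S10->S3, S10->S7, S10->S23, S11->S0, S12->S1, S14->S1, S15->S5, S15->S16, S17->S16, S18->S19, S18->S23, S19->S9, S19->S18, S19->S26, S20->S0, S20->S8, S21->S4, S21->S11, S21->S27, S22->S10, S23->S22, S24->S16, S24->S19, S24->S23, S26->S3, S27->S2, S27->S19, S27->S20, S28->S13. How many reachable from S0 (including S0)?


BFS from S0:
  layer 0: {S0}
  layer 1: {S8, S28}
  layer 2: {S13, S14}
  layer 3: {S1}
Reachable set: {S0, S1, S8, S13, S14, S28}
Count = 6

6


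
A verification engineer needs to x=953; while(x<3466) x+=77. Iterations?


Step 1: x goes from 953 toward 3466 by 77; the body runs while x<3466, so iterations = ceil((bound-start)/step)
Step 2: Distance=2513
Step 3: ceil(2513/77)=33

33


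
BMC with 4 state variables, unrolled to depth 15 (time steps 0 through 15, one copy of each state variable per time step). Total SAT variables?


BMC unrolls to depth k, creating one copy of each state var for steps 0..k.
Step count = 15 + 1 = 16 (steps 0 through 15)
Vars per step = 4
Total = 4 * 16 = 64

64


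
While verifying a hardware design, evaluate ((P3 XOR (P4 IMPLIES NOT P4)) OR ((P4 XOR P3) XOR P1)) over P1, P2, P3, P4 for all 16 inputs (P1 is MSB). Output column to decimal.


Formula: ((P3 XOR (P4 IMPLIES NOT P4)) OR ((P4 XOR P3) XOR P1)) over P1, P2, P3, P4 (16 rows)
Evaluate each row (bits = P1,P2,P3,P4, MSB first):
  row 0 [0000]: ((0 XOR (0 IMPLIES NOT 0)) OR ((0 XOR 0) XOR 0)) -> 1
  row 1 [0001]: ((0 XOR (1 IMPLIES NOT 1)) OR ((1 XOR 0) XOR 0)) -> 1
  row 2 [0010]: ((1 XOR (0 IMPLIES NOT 0)) OR ((0 XOR 1) XOR 0)) -> 1
  row 3 [0011]: ((1 XOR (1 IMPLIES NOT 1)) OR ((1 XOR 1) XOR 0)) -> 1
  row 4 [0100]: ((0 XOR (0 IMPLIES NOT 0)) OR ((0 XOR 0) XOR 0)) -> 1
  row 5 [0101]: ((0 XOR (1 IMPLIES NOT 1)) OR ((1 XOR 0) XOR 0)) -> 1
  row 6 [0110]: ((1 XOR (0 IMPLIES NOT 0)) OR ((0 XOR 1) XOR 0)) -> 1
  row 7 [0111]: ((1 XOR (1 IMPLIES NOT 1)) OR ((1 XOR 1) XOR 0)) -> 1
  row 8 [1000]: ((0 XOR (0 IMPLIES NOT 0)) OR ((0 XOR 0) XOR 1)) -> 1
  row 9 [1001]: ((0 XOR (1 IMPLIES NOT 1)) OR ((1 XOR 0) XOR 1)) -> 0
  row 10 [1010]: ((1 XOR (0 IMPLIES NOT 0)) OR ((0 XOR 1) XOR 1)) -> 0
  row 11 [1011]: ((1 XOR (1 IMPLIES NOT 1)) OR ((1 XOR 1) XOR 1)) -> 1
  row 12 [1100]: ((0 XOR (0 IMPLIES NOT 0)) OR ((0 XOR 0) XOR 1)) -> 1
  row 13 [1101]: ((0 XOR (1 IMPLIES NOT 1)) OR ((1 XOR 0) XOR 1)) -> 0
  row 14 [1110]: ((1 XOR (0 IMPLIES NOT 0)) OR ((0 XOR 1) XOR 1)) -> 0
  row 15 [1111]: ((1 XOR (1 IMPLIES NOT 1)) OR ((1 XOR 1) XOR 1)) -> 1
Full result column, 4 rows per line (P1,P2 fixed per line; P3,P4 runs 00..11 left to right):
  rows 0-3 [P1,P2=00]: 1111  = hex F
  rows 4-7 [P1,P2=01]: 1111  = hex F
  rows 8-11 [P1,P2=10]: 1001  = hex 9
  rows 12-15 [P1,P2=11]: 1001  = hex 9
Output column (row 0 .. row 15) = 1111111110011001
Output column grouped in 4s = 1111 1111 1001 1001 = 0xFF99
Convert to decimal digit by digit (value = value*16 + digit):
  F -> 15
  15*16 + 15 (F) = 255
  255*16 + 9 = 4089
  4089*16 + 9 = 65433
Decimal = 65433

65433


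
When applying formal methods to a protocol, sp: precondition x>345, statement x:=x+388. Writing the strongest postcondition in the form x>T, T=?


Formula: sp(P, x:=E) = exists old_x. (x = E[old_x/x]) AND P[old_x/x] (old_x is the value of x before the assignment; eliminate old_x by solving x = E[old_x/x] for old_x)
Step 1: Precondition P: x>345, i.e. old_x > 345
Step 2: Assignment gives x = old_x + 388, so old_x = x - 388
Step 3: Substitute into P: x - 388 > 345
Step 4: Simplify: x > 345+388 = 733

733


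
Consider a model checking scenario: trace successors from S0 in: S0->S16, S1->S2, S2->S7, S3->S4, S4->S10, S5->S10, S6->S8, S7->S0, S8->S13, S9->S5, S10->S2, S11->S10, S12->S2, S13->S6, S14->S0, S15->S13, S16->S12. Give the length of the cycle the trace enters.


Trace from S0 until a state repeats:
  S0 -> S16 -> S12 -> S2 -> S7 -> S0
S0 first seen at step 0, revisited at step 5.
Cycle length = 5 - 0 = 5

5


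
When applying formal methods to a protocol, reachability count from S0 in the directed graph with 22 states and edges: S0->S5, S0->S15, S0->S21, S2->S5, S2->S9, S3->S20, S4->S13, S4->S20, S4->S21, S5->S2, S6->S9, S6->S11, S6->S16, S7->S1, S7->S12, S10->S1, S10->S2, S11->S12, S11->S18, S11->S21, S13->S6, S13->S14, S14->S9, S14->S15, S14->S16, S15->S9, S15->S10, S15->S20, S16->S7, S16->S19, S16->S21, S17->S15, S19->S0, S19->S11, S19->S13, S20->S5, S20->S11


BFS from S0:
  layer 0: {S0}
  layer 1: {S5, S15, S21}
  layer 2: {S2, S9, S10, S20}
  layer 3: {S1, S11}
  layer 4: {S12, S18}
Reachable set: {S0, S1, S2, S5, S9, S10, S11, S12, S15, S18, S20, S21}
Count = 12

12


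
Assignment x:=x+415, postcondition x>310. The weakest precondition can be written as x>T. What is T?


Formula: wp(x:=E, P) = P[E/x] (substitute E for x in postcondition)
Step 1: Postcondition: x>310
Step 2: Substitute x+415 for x: x+415>310
Step 3: Solve for x: x > 310-415 = -105

-105


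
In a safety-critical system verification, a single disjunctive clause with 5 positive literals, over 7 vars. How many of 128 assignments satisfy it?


Step 1: Total=2^7=128
Step 2: Unsat when all 5 false: 2^2=4
Step 3: Sat=128-4=124

124


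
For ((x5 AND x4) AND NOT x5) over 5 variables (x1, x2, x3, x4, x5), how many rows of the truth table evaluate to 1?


Formula: ((x5 AND x4) AND NOT x5) over 5 vars (32 rows)
Evaluate each row (x1, x2, x3, x4, x5 as bits, MSB first):
  row 0 [00000]: ((0 AND 0) AND NOT 0) -> 0
  row 1 [00001]: ((1 AND 0) AND NOT 1) -> 0
  row 2 [00010]: ((0 AND 1) AND NOT 0) -> 0
  row 3 [00011]: ((1 AND 1) AND NOT 1) -> 0
  row 4 [00100]: ((0 AND 0) AND NOT 0) -> 0
  row 5 [00101]: ((1 AND 0) AND NOT 1) -> 0
  row 6 [00110]: ((0 AND 1) AND NOT 0) -> 0
  row 7 [00111]: ((1 AND 1) AND NOT 1) -> 0
  row 8 [01000]: ((0 AND 0) AND NOT 0) -> 0
  row 9 [01001]: ((1 AND 0) AND NOT 1) -> 0
  row 10 [01010]: ((0 AND 1) AND NOT 0) -> 0
  row 11 [01011]: ((1 AND 1) AND NOT 1) -> 0
  row 12 [01100]: ((0 AND 0) AND NOT 0) -> 0
  row 13 [01101]: ((1 AND 0) AND NOT 1) -> 0
  row 14 [01110]: ((0 AND 1) AND NOT 0) -> 0
  row 15 [01111]: ((1 AND 1) AND NOT 1) -> 0
  row 16 [10000]: ((0 AND 0) AND NOT 0) -> 0
  row 17 [10001]: ((1 AND 0) AND NOT 1) -> 0
  row 18 [10010]: ((0 AND 1) AND NOT 0) -> 0
  row 19 [10011]: ((1 AND 1) AND NOT 1) -> 0
  row 20 [10100]: ((0 AND 0) AND NOT 0) -> 0
  row 21 [10101]: ((1 AND 0) AND NOT 1) -> 0
  row 22 [10110]: ((0 AND 1) AND NOT 0) -> 0
  row 23 [10111]: ((1 AND 1) AND NOT 1) -> 0
  row 24 [11000]: ((0 AND 0) AND NOT 0) -> 0
  row 25 [11001]: ((1 AND 0) AND NOT 1) -> 0
  row 26 [11010]: ((0 AND 1) AND NOT 0) -> 0
  row 27 [11011]: ((1 AND 1) AND NOT 1) -> 0
  row 28 [11100]: ((0 AND 0) AND NOT 0) -> 0
  row 29 [11101]: ((1 AND 0) AND NOT 1) -> 0
  row 30 [11110]: ((0 AND 1) AND NOT 0) -> 0
  row 31 [11111]: ((1 AND 1) AND NOT 1) -> 0
Full result column, 8 rows per line (x1,x2 fixed per line; x3,x4,x5 runs 000..111 left to right):
  rows 0-7 [x1,x2=00]: 00000000  (ones: 0)
  rows 8-15 [x1,x2=01]: 00000000  (ones: 0)
  rows 16-23 [x1,x2=10]: 00000000  (ones: 0)
  rows 24-31 [x1,x2=11]: 00000000  (ones: 0)
Count of 1-rows = 0+0+0+0 = 0

0


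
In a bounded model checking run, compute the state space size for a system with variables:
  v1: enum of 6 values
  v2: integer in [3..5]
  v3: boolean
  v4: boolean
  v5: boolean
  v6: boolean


State space = product of domain sizes of all variables.
Domain sizes:
  v1 (enum of 6 values): 6
  v2 (integer in [3..5]): 3
  v3 (boolean): 2
  v4 (boolean): 2
  v5 (boolean): 2
  v6 (boolean): 2
Product = 6 * 3 * 2 * 2 * 2 * 2 = 288

288


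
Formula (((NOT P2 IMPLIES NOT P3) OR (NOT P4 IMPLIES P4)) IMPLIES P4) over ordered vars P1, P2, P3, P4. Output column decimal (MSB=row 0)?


Formula: (((NOT P2 IMPLIES NOT P3) OR (NOT P4 IMPLIES P4)) IMPLIES P4) over P1, P2, P3, P4 (16 rows)
Evaluate each row (bits = P1,P2,P3,P4, MSB first):
  row 0 [0000]: (((NOT 0 IMPLIES NOT 0) OR (NOT 0 IMPLIES 0)) IMPLIES 0) -> 0
  row 1 [0001]: (((NOT 0 IMPLIES NOT 0) OR (NOT 1 IMPLIES 1)) IMPLIES 1) -> 1
  row 2 [0010]: (((NOT 0 IMPLIES NOT 1) OR (NOT 0 IMPLIES 0)) IMPLIES 0) -> 1
  row 3 [0011]: (((NOT 0 IMPLIES NOT 1) OR (NOT 1 IMPLIES 1)) IMPLIES 1) -> 1
  row 4 [0100]: (((NOT 1 IMPLIES NOT 0) OR (NOT 0 IMPLIES 0)) IMPLIES 0) -> 0
  row 5 [0101]: (((NOT 1 IMPLIES NOT 0) OR (NOT 1 IMPLIES 1)) IMPLIES 1) -> 1
  row 6 [0110]: (((NOT 1 IMPLIES NOT 1) OR (NOT 0 IMPLIES 0)) IMPLIES 0) -> 0
  row 7 [0111]: (((NOT 1 IMPLIES NOT 1) OR (NOT 1 IMPLIES 1)) IMPLIES 1) -> 1
  row 8 [1000]: (((NOT 0 IMPLIES NOT 0) OR (NOT 0 IMPLIES 0)) IMPLIES 0) -> 0
  row 9 [1001]: (((NOT 0 IMPLIES NOT 0) OR (NOT 1 IMPLIES 1)) IMPLIES 1) -> 1
  row 10 [1010]: (((NOT 0 IMPLIES NOT 1) OR (NOT 0 IMPLIES 0)) IMPLIES 0) -> 1
  row 11 [1011]: (((NOT 0 IMPLIES NOT 1) OR (NOT 1 IMPLIES 1)) IMPLIES 1) -> 1
  row 12 [1100]: (((NOT 1 IMPLIES NOT 0) OR (NOT 0 IMPLIES 0)) IMPLIES 0) -> 0
  row 13 [1101]: (((NOT 1 IMPLIES NOT 0) OR (NOT 1 IMPLIES 1)) IMPLIES 1) -> 1
  row 14 [1110]: (((NOT 1 IMPLIES NOT 1) OR (NOT 0 IMPLIES 0)) IMPLIES 0) -> 0
  row 15 [1111]: (((NOT 1 IMPLIES NOT 1) OR (NOT 1 IMPLIES 1)) IMPLIES 1) -> 1
Full result column, 4 rows per line (P1,P2 fixed per line; P3,P4 runs 00..11 left to right):
  rows 0-3 [P1,P2=00]: 0111  = hex 7
  rows 4-7 [P1,P2=01]: 0101  = hex 5
  rows 8-11 [P1,P2=10]: 0111  = hex 7
  rows 12-15 [P1,P2=11]: 0101  = hex 5
Output column (row 0 .. row 15) = 0111010101110101
Output column grouped in 4s = 0111 0101 0111 0101 = 0x7575
Convert to decimal digit by digit (value = value*16 + digit):
  7 -> 7
  7*16 + 5 = 117
  117*16 + 7 = 1879
  1879*16 + 5 = 30069
Decimal = 30069

30069


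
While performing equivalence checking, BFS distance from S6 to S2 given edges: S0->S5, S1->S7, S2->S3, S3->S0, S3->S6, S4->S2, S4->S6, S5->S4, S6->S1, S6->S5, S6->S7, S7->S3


BFS layer-by-layer from S6:
  dist 0: {S6}
  dist 1: {S1, S5, S7}
  dist 2: {S3, S4}
  dist 3: {S0, S2}
  -> S2 reached at distance 3
Shortest path length = 3

3


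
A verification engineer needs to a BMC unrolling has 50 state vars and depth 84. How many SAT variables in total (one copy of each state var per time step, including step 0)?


BMC unrolls to depth k, creating one copy of each state var for steps 0..k.
Step count = 84 + 1 = 85 (steps 0 through 84)
Vars per step = 50
Total = 50 * 85 = 4250

4250


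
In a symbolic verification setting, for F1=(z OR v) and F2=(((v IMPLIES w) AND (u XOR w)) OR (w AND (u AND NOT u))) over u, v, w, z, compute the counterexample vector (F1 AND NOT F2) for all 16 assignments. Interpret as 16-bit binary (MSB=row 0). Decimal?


F1 = (z OR v)
F2 = (((v IMPLIES w) AND (u XOR w)) OR (w AND (u AND NOT u)))
Counterexample to F1=>F2 is where F1=1 and F2=0.
Evaluate each row (bits = u,v,w,z, MSB first):
  row 0 [0000]: F1=0 F2=0 -> F1&~F2 -> 0
  row 1 [0001]: F1=1 F2=0 -> F1&~F2 -> 1
  row 2 [0010]: F1=0 F2=1 -> F1&~F2 -> 0
  row 3 [0011]: F1=1 F2=1 -> F1&~F2 -> 0
  row 4 [0100]: F1=1 F2=0 -> F1&~F2 -> 1
  row 5 [0101]: F1=1 F2=0 -> F1&~F2 -> 1
  row 6 [0110]: F1=1 F2=1 -> F1&~F2 -> 0
  row 7 [0111]: F1=1 F2=1 -> F1&~F2 -> 0
  row 8 [1000]: F1=0 F2=1 -> F1&~F2 -> 0
  row 9 [1001]: F1=1 F2=1 -> F1&~F2 -> 0
  row 10 [1010]: F1=0 F2=0 -> F1&~F2 -> 0
  row 11 [1011]: F1=1 F2=0 -> F1&~F2 -> 1
  row 12 [1100]: F1=1 F2=0 -> F1&~F2 -> 1
  row 13 [1101]: F1=1 F2=0 -> F1&~F2 -> 1
  row 14 [1110]: F1=1 F2=0 -> F1&~F2 -> 1
  row 15 [1111]: F1=1 F2=0 -> F1&~F2 -> 1
Full result column, 4 rows per line (u,v fixed per line; w,z runs 00..11 left to right):
  rows 0-3 [u,v=00]: 0100  = hex 4
  rows 4-7 [u,v=01]: 1100  = hex C
  rows 8-11 [u,v=10]: 0001  = hex 1
  rows 12-15 [u,v=11]: 1111  = hex F
Counterexample vector (row 0 .. row 15) = 0100110000011111
Output column grouped in 4s = 0100 1100 0001 1111 = 0x4C1F
Convert to decimal digit by digit (value = value*16 + digit):
  4 -> 4
  4*16 + 12 (C) = 76
  76*16 + 1 = 1217
  1217*16 + 15 (F) = 19487
Decimal = 19487

19487


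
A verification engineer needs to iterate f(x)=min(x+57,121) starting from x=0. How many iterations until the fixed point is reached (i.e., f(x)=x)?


Step 1: x=0, cap=121, increment=57
Step 2: x grows by 57 each step until capped at 121; fixed point is x=121
Step 3: iterations = ceil(121/57) = 3

3


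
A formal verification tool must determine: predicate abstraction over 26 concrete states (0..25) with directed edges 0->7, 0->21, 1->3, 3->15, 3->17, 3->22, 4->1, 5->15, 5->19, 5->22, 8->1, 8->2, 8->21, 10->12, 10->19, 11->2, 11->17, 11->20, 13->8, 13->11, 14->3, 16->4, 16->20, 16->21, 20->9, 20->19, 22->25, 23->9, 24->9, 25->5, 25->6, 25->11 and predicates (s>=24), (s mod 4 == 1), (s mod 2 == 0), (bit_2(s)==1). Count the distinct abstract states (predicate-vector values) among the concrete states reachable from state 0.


BFS from 0:
Concrete reachable: {0, 7, 21}
Abstract via predicates (s>=24), (s mod 4 == 1), (s mod 2 == 0), (bit_2(s)==1):
  (0,0,0,1) <- {7}
  (0,0,1,0) <- {0}
  (0,1,0,1) <- {21}
Distinct abstract states = 3

3


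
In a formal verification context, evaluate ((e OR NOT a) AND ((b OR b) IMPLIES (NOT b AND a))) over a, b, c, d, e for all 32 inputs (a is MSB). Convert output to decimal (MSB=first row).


Formula: ((e OR NOT a) AND ((b OR b) IMPLIES (NOT b AND a))) over a, b, c, d, e (32 rows)
Evaluate each row (bits = a,b,c,d,e, MSB first):
  row 0 [00000]: ((0 OR NOT 0) AND ((0 OR 0) IMPLIES (NOT 0 AND 0))) -> 1
  row 1 [00001]: ((1 OR NOT 0) AND ((0 OR 0) IMPLIES (NOT 0 AND 0))) -> 1
  row 2 [00010]: ((0 OR NOT 0) AND ((0 OR 0) IMPLIES (NOT 0 AND 0))) -> 1
  row 3 [00011]: ((1 OR NOT 0) AND ((0 OR 0) IMPLIES (NOT 0 AND 0))) -> 1
  row 4 [00100]: ((0 OR NOT 0) AND ((0 OR 0) IMPLIES (NOT 0 AND 0))) -> 1
  row 5 [00101]: ((1 OR NOT 0) AND ((0 OR 0) IMPLIES (NOT 0 AND 0))) -> 1
  row 6 [00110]: ((0 OR NOT 0) AND ((0 OR 0) IMPLIES (NOT 0 AND 0))) -> 1
  row 7 [00111]: ((1 OR NOT 0) AND ((0 OR 0) IMPLIES (NOT 0 AND 0))) -> 1
  row 8 [01000]: ((0 OR NOT 0) AND ((1 OR 1) IMPLIES (NOT 1 AND 0))) -> 0
  row 9 [01001]: ((1 OR NOT 0) AND ((1 OR 1) IMPLIES (NOT 1 AND 0))) -> 0
  row 10 [01010]: ((0 OR NOT 0) AND ((1 OR 1) IMPLIES (NOT 1 AND 0))) -> 0
  row 11 [01011]: ((1 OR NOT 0) AND ((1 OR 1) IMPLIES (NOT 1 AND 0))) -> 0
  row 12 [01100]: ((0 OR NOT 0) AND ((1 OR 1) IMPLIES (NOT 1 AND 0))) -> 0
  row 13 [01101]: ((1 OR NOT 0) AND ((1 OR 1) IMPLIES (NOT 1 AND 0))) -> 0
  row 14 [01110]: ((0 OR NOT 0) AND ((1 OR 1) IMPLIES (NOT 1 AND 0))) -> 0
  row 15 [01111]: ((1 OR NOT 0) AND ((1 OR 1) IMPLIES (NOT 1 AND 0))) -> 0
  row 16 [10000]: ((0 OR NOT 1) AND ((0 OR 0) IMPLIES (NOT 0 AND 1))) -> 0
  row 17 [10001]: ((1 OR NOT 1) AND ((0 OR 0) IMPLIES (NOT 0 AND 1))) -> 1
  row 18 [10010]: ((0 OR NOT 1) AND ((0 OR 0) IMPLIES (NOT 0 AND 1))) -> 0
  row 19 [10011]: ((1 OR NOT 1) AND ((0 OR 0) IMPLIES (NOT 0 AND 1))) -> 1
  row 20 [10100]: ((0 OR NOT 1) AND ((0 OR 0) IMPLIES (NOT 0 AND 1))) -> 0
  row 21 [10101]: ((1 OR NOT 1) AND ((0 OR 0) IMPLIES (NOT 0 AND 1))) -> 1
  row 22 [10110]: ((0 OR NOT 1) AND ((0 OR 0) IMPLIES (NOT 0 AND 1))) -> 0
  row 23 [10111]: ((1 OR NOT 1) AND ((0 OR 0) IMPLIES (NOT 0 AND 1))) -> 1
  row 24 [11000]: ((0 OR NOT 1) AND ((1 OR 1) IMPLIES (NOT 1 AND 1))) -> 0
  row 25 [11001]: ((1 OR NOT 1) AND ((1 OR 1) IMPLIES (NOT 1 AND 1))) -> 0
  row 26 [11010]: ((0 OR NOT 1) AND ((1 OR 1) IMPLIES (NOT 1 AND 1))) -> 0
  row 27 [11011]: ((1 OR NOT 1) AND ((1 OR 1) IMPLIES (NOT 1 AND 1))) -> 0
  row 28 [11100]: ((0 OR NOT 1) AND ((1 OR 1) IMPLIES (NOT 1 AND 1))) -> 0
  row 29 [11101]: ((1 OR NOT 1) AND ((1 OR 1) IMPLIES (NOT 1 AND 1))) -> 0
  row 30 [11110]: ((0 OR NOT 1) AND ((1 OR 1) IMPLIES (NOT 1 AND 1))) -> 0
  row 31 [11111]: ((1 OR NOT 1) AND ((1 OR 1) IMPLIES (NOT 1 AND 1))) -> 0
Full result column, 4 rows per line (a,b,c fixed per line; d,e runs 00..11 left to right):
  rows 0-3 [a,b,c=000]: 1111  = hex F
  rows 4-7 [a,b,c=001]: 1111  = hex F
  rows 8-11 [a,b,c=010]: 0000  = hex 0
  rows 12-15 [a,b,c=011]: 0000  = hex 0
  rows 16-19 [a,b,c=100]: 0101  = hex 5
  rows 20-23 [a,b,c=101]: 0101  = hex 5
  rows 24-27 [a,b,c=110]: 0000  = hex 0
  rows 28-31 [a,b,c=111]: 0000  = hex 0
Output column (row 0 .. row 31) = 11111111000000000101010100000000
Output column grouped in 4s = 1111 1111 0000 0000 0101 0101 0000 0000 = 0xFF005500
Convert to decimal digit by digit (value = value*16 + digit):
  F -> 15
  15*16 + 15 (F) = 255
  255*16 + 0 = 4080
  4080*16 + 0 = 65280
  65280*16 + 5 = 1044485
  1044485*16 + 5 = 16711765
  16711765*16 + 0 = 267388240
  267388240*16 + 0 = 4278211840
Decimal = 4278211840

4278211840


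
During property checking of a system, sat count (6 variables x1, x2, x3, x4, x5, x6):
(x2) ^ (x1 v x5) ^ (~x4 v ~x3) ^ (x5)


CNF with 4 clauses over 6 vars (64 assignments).
An assignment satisfies CNF iff every clause has >=1 true literal.
Check each row (bits = x1,x2,x3,x4,x5,x6; clause T/F shown):
  row 0 [000000]: clauses=FFTF -> 0
  row 1 [000001]: clauses=FFTF -> 0
  row 2 [000010]: clauses=FTTT -> 0
  row 3 [000011]: clauses=FTTT -> 0
  row 4 [000100]: clauses=FFTF -> 0
  (every remaining row is evaluated the same way; all 64 results are listed next)
Full result column, 8 rows per line (x1,x2,x3 fixed per line; x4,x5,x6 runs 000..111 left to right):
  rows 0-7 [x1,x2,x3=000]: 00000000  (ones: 0)
  rows 8-15 [x1,x2,x3=001]: 00000000  (ones: 0)
  rows 16-23 [x1,x2,x3=010]: 00110011  (ones: 4)
  rows 24-31 [x1,x2,x3=011]: 00110000  (ones: 2)
  rows 32-39 [x1,x2,x3=100]: 00000000  (ones: 0)
  rows 40-47 [x1,x2,x3=101]: 00000000  (ones: 0)
  rows 48-55 [x1,x2,x3=110]: 00110011  (ones: 4)
  rows 56-63 [x1,x2,x3=111]: 00110000  (ones: 2)
Satisfying assignments = 0+0+4+2+0+0+4+2 = 12

12


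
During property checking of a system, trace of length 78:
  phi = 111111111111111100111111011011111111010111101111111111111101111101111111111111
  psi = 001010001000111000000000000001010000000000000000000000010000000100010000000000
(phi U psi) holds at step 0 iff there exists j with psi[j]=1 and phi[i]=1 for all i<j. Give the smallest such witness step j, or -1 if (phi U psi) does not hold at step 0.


(phi U psi) at 0: need smallest j with psi[j]=1 and phi[i]=1 for all i in [0,j).
Scan from step 0:
  step 0: phi=1, psi=0 -> continue
  step 1: phi=1, psi=0 -> continue
  step 2: psi=1 and phi held for [0,2) -> witness found
Witness step = 2

2


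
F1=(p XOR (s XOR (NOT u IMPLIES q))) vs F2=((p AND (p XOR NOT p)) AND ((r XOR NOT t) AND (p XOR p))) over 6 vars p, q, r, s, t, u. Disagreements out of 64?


F1 = (p XOR (s XOR (NOT u IMPLIES q)))
F2 = ((p AND (p XOR NOT p)) AND ((r XOR NOT t) AND (p XOR p)))
Evaluate both on each of 64 rows (bits = p,q,r,s,t,u):
  row 0 [000000]: F1=0 F2=0 -> 0
  row 1 [000001]: F1=1 F2=0 (differ) -> 1
  row 2 [000010]: F1=0 F2=0 -> 0
  row 3 [000011]: F1=1 F2=0 (differ) -> 1
  row 4 [000100]: F1=1 F2=0 (differ) -> 1
  (every remaining row is evaluated the same way; all 64 results are listed next)
Full result column, 8 rows per line (p,q,r fixed per line; s,t,u runs 000..111 left to right):
  rows 0-7 [p,q,r=000]: 01011010  (ones: 4)
  rows 8-15 [p,q,r=001]: 01011010  (ones: 4)
  rows 16-23 [p,q,r=010]: 11110000  (ones: 4)
  rows 24-31 [p,q,r=011]: 11110000  (ones: 4)
  rows 32-39 [p,q,r=100]: 10100101  (ones: 4)
  rows 40-47 [p,q,r=101]: 10100101  (ones: 4)
  rows 48-55 [p,q,r=110]: 00001111  (ones: 4)
  rows 56-63 [p,q,r=111]: 00001111  (ones: 4)
Disagreements = 4+4+4+4+4+4+4+4 = 32

32
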